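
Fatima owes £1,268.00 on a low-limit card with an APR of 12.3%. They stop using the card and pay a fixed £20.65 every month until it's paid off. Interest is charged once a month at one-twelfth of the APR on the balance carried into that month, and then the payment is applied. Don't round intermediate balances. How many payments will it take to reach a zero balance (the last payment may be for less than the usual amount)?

Monthly rate r = 12.3%/12 = 1.025% = 0.01025.
Recurrence: B ← B·(1+r) − £20.65.
Month 1: interest £13.00; balance after payment £1,260.35.
Month 2: interest £12.92; balance after payment £1,252.62.
Closed form: n = −ln(1 − rB₀/P)/ln(1+r) = −ln(0.37061)/ln(1.01025) ≈ 97.336, so the balance reaches zero during payment 98.

98 months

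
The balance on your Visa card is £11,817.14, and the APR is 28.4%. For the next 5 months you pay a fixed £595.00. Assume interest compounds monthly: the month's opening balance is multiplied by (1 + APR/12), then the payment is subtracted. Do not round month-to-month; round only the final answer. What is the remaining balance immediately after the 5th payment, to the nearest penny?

£10,164.09

Monthly rate r = 28.4%/12 = 2.36667% = 0.0236667.
Each month: B ← B·(1+r) − £595.00.
Month 1: interest £279.67; balance after payment £11,501.81.
Month 2: interest £272.21; balance after payment £11,179.02.
Month 3: interest £264.57; balance after payment £10,848.59.
Month 4: interest £256.75; balance after payment £10,510.34.
Month 5: interest £248.74; balance after payment £10,164.09.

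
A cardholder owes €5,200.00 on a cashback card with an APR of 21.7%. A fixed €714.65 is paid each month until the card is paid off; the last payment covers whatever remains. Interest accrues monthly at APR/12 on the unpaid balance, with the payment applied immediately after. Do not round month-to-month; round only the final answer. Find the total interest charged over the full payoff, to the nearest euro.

Monthly rate r = 21.7%/12 = 1.80833% = 0.0180833.
Payoff takes n = ⌈−ln(1 − rB₀/P)/ln(1+r)⌉ = ⌈7.872⌉ = 8 payments; the last is €623.85.
Total paid = 7·€714.65 + €623.85 = €5,626.40.
Total interest = total paid − principal = €5,626.40 − €5,200.00 = €426.40.

€426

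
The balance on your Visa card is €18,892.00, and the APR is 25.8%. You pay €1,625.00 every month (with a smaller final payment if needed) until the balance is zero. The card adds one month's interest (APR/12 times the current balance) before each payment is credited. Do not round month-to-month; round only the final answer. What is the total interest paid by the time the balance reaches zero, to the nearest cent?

€3,084.13

Monthly rate r = 25.8%/12 = 2.15% = 0.0215.
Payoff takes n = ⌈−ln(1 − rB₀/P)/ln(1+r)⌉ = ⌈13.521⌉ = 14 payments; the last is €851.13.
Total paid = 13·€1,625.00 + €851.13 = €21,976.13.
Total interest = total paid − principal = €21,976.13 − €18,892.00 = €3,084.13.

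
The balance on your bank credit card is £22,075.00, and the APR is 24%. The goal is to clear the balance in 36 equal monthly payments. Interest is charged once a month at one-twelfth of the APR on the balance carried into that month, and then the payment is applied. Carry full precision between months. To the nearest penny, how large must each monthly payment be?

Monthly rate r = 24%/12 = 2% = 0.02.
Level-payment amortization: P = B₀·r / (1 − (1+r)^(−n)) = 22075.00·0.02 / (1 − 1.02^(−36)).
Denominator 1 − (1+r)^(−36) = 0.50977685.
P = 441.5 / 0.50977685 ≈ 866.07.

£866.07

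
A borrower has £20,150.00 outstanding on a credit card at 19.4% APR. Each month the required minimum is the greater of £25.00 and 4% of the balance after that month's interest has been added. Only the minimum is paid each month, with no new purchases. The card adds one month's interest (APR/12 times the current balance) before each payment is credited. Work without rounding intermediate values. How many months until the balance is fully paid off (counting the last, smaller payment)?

173 months

Monthly rate r = 19.4%/12 = 1.61667% = 0.0161667.
While 4% of the post-interest balance exceeds £25.00, each month B ← (B·(1+r))·(1 − 0.04), i.e. B shrinks by the factor (1+r)·0.96 = 0.97552.
This holds for months 1–141. Entering month 142 the balance is £611.75; 4% of the post-interest balance is now below £25.00, so the flat £25.00 minimum applies from here.
From month 142 a fixed £25.00 at rate r clears £611.75 in 32 more payments. Total: 141 + 32 = 173 months.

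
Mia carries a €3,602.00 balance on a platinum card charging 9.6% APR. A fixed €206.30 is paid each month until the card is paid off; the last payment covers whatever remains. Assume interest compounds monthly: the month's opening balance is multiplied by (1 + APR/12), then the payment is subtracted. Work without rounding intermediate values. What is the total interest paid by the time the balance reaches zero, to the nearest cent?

€293.34

Monthly rate r = 9.6%/12 = 0.8% = 0.008.
Payoff takes n = ⌈−ln(1 − rB₀/P)/ln(1+r)⌉ = ⌈18.881⌉ = 19 payments; the last is €181.94.
Total paid = 18·€206.30 + €181.94 = €3,895.34.
Total interest = total paid − principal = €3,895.34 − €3,602.00 = €293.34.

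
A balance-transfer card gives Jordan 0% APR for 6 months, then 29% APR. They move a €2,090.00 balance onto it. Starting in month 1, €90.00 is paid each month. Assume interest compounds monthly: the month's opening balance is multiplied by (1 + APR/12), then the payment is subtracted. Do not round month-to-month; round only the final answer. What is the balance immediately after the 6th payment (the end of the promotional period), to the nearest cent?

Promo months 1–6 at r₀ = 0%/12 = 0; months 7+ at r₁ = 29%/12 = 0.0241667.
After month 6 (no interest yet): B = €2,090.00 − 6·€90.00 = €1,550.00.

€1,550.00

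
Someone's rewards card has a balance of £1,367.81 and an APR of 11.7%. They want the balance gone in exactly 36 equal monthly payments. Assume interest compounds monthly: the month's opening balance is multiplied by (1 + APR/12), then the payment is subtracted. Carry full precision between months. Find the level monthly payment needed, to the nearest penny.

Monthly rate r = 11.7%/12 = 0.975% = 0.00975.
Level-payment amortization: P = B₀·r / (1 − (1+r)^(−n)) = 1367.81·0.00975 / (1 − 1.00975^(−36)).
Denominator 1 − (1+r)^(−36) = 0.294818397.
P = 13.3361 / 0.294818397 ≈ 45.24.

£45.24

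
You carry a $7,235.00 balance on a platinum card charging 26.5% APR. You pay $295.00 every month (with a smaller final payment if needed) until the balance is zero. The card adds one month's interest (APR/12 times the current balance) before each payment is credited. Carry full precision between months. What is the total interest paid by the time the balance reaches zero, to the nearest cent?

$3,300.18

Monthly rate r = 26.5%/12 = 2.20833% = 0.0220833.
Payoff takes n = ⌈−ln(1 − rB₀/P)/ln(1+r)⌉ = ⌈35.710⌉ = 36 payments; the last is $210.18.
Total paid = 35·$295.00 + $210.18 = $10,535.18.
Total interest = total paid − principal = $10,535.18 − $7,235.00 = $3,300.18.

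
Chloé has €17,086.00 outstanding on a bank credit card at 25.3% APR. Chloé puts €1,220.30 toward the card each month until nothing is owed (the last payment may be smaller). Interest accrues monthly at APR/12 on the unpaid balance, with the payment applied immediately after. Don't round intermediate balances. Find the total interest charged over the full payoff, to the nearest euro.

€3,378

Monthly rate r = 25.3%/12 = 2.10833% = 0.0210833.
Payoff takes n = ⌈−ln(1 − rB₀/P)/ln(1+r)⌉ = ⌈16.767⌉ = 17 payments; the last is €938.75.
Total paid = 16·€1,220.30 + €938.75 = €20,463.55.
Total interest = total paid − principal = €20,463.55 − €17,086.00 = €3,377.55.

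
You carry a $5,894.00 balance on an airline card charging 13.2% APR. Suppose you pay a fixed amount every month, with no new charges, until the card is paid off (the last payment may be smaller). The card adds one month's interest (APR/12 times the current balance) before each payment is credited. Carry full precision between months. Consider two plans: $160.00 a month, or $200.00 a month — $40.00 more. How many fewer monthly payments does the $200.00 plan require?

12 fewer payments

Monthly rate r = 13.2%/12 = 1.1% = 0.011.
At $160.00/mo: n = ⌈−ln(1 − rB₀/P)/ln(1+r)⌉ = 48 payments (last $78.81); total interest = total paid − $5,894.00 = $1,704.81.
At $200.00/mo: 36 payments (last $163.16); total interest $1,269.16.
Payments saved = 48 − 36 = 12.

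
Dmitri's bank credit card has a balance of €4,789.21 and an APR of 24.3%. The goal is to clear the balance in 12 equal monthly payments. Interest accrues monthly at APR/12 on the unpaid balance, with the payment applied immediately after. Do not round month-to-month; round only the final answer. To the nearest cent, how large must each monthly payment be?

€453.56

Monthly rate r = 24.3%/12 = 2.025% = 0.02025.
Level-payment amortization: P = B₀·r / (1 − (1+r)^(−n)) = 4789.21·0.02025 / (1 − 1.02025^(−12)).
Denominator 1 − (1+r)^(−12) = 0.213822232.
P = 96.9815 / 0.213822232 ≈ 453.56.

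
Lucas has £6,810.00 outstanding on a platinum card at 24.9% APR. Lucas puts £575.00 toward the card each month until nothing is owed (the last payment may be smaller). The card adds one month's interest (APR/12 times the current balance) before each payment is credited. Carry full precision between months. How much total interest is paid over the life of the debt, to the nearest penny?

£1,087.37

Monthly rate r = 24.9%/12 = 2.075% = 0.02075.
Payoff takes n = ⌈−ln(1 − rB₀/P)/ln(1+r)⌉ = ⌈13.733⌉ = 14 payments; the last is £422.37.
Total paid = 13·£575.00 + £422.37 = £7,897.37.
Total interest = total paid − principal = £7,897.37 − £6,810.00 = £1,087.37.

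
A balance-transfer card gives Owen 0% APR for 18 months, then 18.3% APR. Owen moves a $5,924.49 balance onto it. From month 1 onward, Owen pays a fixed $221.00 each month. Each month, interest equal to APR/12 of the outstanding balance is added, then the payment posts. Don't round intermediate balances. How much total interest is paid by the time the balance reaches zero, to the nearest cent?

$160.06

Promo months 1–18 at r₀ = 0%/12 = 0; months 19+ at r₁ = 18.3%/12 = 0.01525.
After month 18 (no interest yet): B = $5,924.49 − 18·$221.00 = $1,946.49.
Then at r₁ with $221.00/mo: n₂ = −ln(1 − r₁·B/P)/ln(1+r₁) ≈ 9.53 → 10 more payments.
Total paid = 27·$221.00 + $117.55 = $6,084.55; interest = $6,084.55 − $5,924.49 = $160.06.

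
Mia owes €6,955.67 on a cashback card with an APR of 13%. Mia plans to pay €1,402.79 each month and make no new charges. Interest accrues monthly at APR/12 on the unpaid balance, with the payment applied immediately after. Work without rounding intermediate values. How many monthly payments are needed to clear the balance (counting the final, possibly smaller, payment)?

Monthly rate r = 13%/12 = 1.08333% = 0.0108333.
Recurrence: B ← B·(1+r) − €1,402.79.
Month 1: interest €75.35; balance after payment €5,628.23.
Month 2: interest €60.97; balance after payment €4,286.42.
Month 3: interest €46.44; balance after payment €2,930.06.
Month 4: interest €31.74; balance after payment €1,559.01.
Month 5: interest €16.89; balance after payment €173.11.
Month 6: interest €1.88; balance after payment €0.00.

6 payments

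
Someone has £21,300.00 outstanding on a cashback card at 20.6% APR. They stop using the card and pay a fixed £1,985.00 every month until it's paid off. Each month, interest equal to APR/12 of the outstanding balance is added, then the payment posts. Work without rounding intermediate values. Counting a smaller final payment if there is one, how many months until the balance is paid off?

Monthly rate r = 20.6%/12 = 1.71667% = 0.0171667.
Recurrence: B ← B·(1+r) − £1,985.00.
Month 1: interest £365.65; balance after payment £19,680.65.
Month 2: interest £337.85; balance after payment £18,033.50.
Closed form: n = −ln(1 − rB₀/P)/ln(1+r) = −ln(0.81579)/ln(1.01717) ≈ 11.961, so the balance reaches zero during payment 12.

12 payments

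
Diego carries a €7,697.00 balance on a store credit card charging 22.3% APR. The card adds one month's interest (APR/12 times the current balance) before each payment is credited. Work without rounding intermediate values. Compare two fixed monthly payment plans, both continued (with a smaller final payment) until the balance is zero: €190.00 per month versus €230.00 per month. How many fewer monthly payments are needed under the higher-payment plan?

23 fewer payments

Monthly rate r = 22.3%/12 = 1.85833% = 0.0185833.
At €190.00/mo: n = ⌈−ln(1 − rB₀/P)/ln(1+r)⌉ = 76 payments (last €172.30); total interest = total paid − €7,697.00 = €6,725.30.
At €230.00/mo: 53 payments (last €189.18); total interest €4,452.18.
Payments saved = 76 − 53 = 23.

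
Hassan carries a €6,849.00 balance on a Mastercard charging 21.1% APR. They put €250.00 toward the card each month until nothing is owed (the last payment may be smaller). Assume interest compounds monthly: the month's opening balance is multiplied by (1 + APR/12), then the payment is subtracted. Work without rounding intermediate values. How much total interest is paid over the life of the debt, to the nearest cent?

€2,577.81

Monthly rate r = 21.1%/12 = 1.75833% = 0.0175833.
Payoff takes n = ⌈−ln(1 − rB₀/P)/ln(1+r)⌉ = ⌈37.705⌉ = 38 payments; the last is €176.81.
Total paid = 37·€250.00 + €176.81 = €9,426.81.
Total interest = total paid − principal = €9,426.81 − €6,849.00 = €2,577.81.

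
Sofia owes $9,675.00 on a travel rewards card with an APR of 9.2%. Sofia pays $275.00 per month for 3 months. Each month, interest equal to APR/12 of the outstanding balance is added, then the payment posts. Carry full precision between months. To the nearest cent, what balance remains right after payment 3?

Monthly rate r = 9.2%/12 = 0.766667% = 0.00766667.
Each month: B ← B·(1+r) − $275.00.
Month 1: interest $74.17; balance after payment $9,474.17.
Month 2: interest $72.64; balance after payment $9,271.81.
Month 3: interest $71.08; balance after payment $9,067.89.

$9,067.89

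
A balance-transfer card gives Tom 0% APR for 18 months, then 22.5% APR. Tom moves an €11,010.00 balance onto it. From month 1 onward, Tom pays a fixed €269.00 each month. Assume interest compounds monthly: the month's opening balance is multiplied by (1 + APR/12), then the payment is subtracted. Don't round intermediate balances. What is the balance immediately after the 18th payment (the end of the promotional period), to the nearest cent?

€6,168.00

Promo months 1–18 at r₀ = 0%/12 = 0; months 19+ at r₁ = 22.5%/12 = 0.01875.
After month 18 (no interest yet): B = €11,010.00 − 18·€269.00 = €6,168.00.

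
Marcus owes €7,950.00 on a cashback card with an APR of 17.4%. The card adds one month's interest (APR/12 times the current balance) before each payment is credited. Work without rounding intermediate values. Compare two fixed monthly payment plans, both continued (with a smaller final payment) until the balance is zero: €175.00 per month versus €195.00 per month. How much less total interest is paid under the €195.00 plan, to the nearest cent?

€953.17

Monthly rate r = 17.4%/12 = 1.45% = 0.0145.
At €175.00/mo: n = ⌈−ln(1 − rB₀/P)/ln(1+r)⌉ = 75 payments (last €118.68); total interest = total paid − €7,950.00 = €5,118.68.
At €195.00/mo: 63 payments (last €25.51); total interest €4,165.51.
Interest saved = €5,118.68 − €4,165.51 = €953.17.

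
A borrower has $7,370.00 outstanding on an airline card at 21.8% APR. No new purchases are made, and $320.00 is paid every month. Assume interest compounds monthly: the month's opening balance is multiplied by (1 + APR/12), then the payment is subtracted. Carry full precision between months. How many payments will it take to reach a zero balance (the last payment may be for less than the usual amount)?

31 payments

Monthly rate r = 21.8%/12 = 1.81667% = 0.0181667.
Recurrence: B ← B·(1+r) − $320.00.
Month 1: interest $133.89; balance after payment $7,183.89.
Month 2: interest $130.51; balance after payment $6,994.40.
Closed form: n = −ln(1 − rB₀/P)/ln(1+r) = −ln(0.5816)/ln(1.01817) ≈ 30.104, so the balance reaches zero during payment 31.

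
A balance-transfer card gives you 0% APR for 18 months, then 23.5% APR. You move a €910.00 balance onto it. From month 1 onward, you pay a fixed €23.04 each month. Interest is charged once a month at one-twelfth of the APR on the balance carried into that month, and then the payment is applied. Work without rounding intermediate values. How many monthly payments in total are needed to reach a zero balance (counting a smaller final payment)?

47 months

Promo months 1–18 at r₀ = 0%/12 = 0; months 19+ at r₁ = 23.5%/12 = 0.0195833.
After month 18 (no interest yet): B = €910.00 − 18·€23.04 = €495.28.
Then at r₁ with €23.04/mo: n₂ = −ln(1 − r₁·B/P)/ln(1+r₁) ≈ 28.17 → 29 more payments.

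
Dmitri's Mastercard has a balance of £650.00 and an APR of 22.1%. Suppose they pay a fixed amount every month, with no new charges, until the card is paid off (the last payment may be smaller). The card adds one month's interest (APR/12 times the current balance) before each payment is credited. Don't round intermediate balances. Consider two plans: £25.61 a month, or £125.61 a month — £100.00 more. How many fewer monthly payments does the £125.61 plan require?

Monthly rate r = 22.1%/12 = 1.84167% = 0.0184167.
At £25.61/mo: n = ⌈−ln(1 − rB₀/P)/ln(1+r)⌉ = 35 payments (last £13.48); total interest = total paid − £650.00 = £234.22.
At £125.61/mo: 6 payments (last £61.60); total interest £39.65.
Payments saved = 35 − 6 = 29.

29 fewer payments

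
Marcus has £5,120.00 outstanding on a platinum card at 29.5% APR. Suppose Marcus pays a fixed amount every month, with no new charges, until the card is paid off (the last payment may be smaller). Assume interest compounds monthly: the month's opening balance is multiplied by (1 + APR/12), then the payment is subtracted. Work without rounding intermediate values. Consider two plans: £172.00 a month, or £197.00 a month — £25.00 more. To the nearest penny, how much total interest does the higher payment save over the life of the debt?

£1,057.23

Monthly rate r = 29.5%/12 = 2.45833% = 0.0245833.
At £172.00/mo: n = ⌈−ln(1 − rB₀/P)/ln(1+r)⌉ = 55 payments (last £32.28); total interest = total paid − £5,120.00 = £4,200.28.
At £197.00/mo: 42 payments (last £186.05); total interest £3,143.05.
Interest saved = £4,200.28 − £3,143.05 = £1,057.23.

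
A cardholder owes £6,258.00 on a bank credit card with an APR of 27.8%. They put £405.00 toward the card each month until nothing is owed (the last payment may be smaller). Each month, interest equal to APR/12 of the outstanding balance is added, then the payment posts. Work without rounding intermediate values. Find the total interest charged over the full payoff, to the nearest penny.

Monthly rate r = 27.8%/12 = 2.31667% = 0.0231667.
Payoff takes n = ⌈−ln(1 − rB₀/P)/ln(1+r)⌉ = ⌈19.348⌉ = 20 payments; the last is £142.02.
Total paid = 19·£405.00 + £142.02 = £7,837.02.
Total interest = total paid − principal = £7,837.02 − £6,258.00 = £1,579.02.

£1,579.02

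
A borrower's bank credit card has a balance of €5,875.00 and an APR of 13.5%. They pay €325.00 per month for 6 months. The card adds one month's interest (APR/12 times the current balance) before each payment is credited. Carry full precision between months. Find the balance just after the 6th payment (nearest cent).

Monthly rate r = 13.5%/12 = 1.125% = 0.01125.
Each month: B ← B·(1+r) − €325.00.
Month 1: interest €66.09; balance after payment €5,616.09.
Month 2: interest €63.18; balance after payment €5,354.27.
Month 3: interest €60.24; balance after payment €5,089.51.
Month 4: interest €57.26; balance after payment €4,821.77.
Month 5: interest €54.24; balance after payment €4,551.01.
Month 6: interest €51.20; balance after payment €4,277.21.

€4,277.21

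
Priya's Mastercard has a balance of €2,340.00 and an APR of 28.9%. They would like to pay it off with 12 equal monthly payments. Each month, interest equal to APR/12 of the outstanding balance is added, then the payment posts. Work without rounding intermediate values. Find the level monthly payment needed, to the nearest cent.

Monthly rate r = 28.9%/12 = 2.40833% = 0.0240833.
Level-payment amortization: P = B₀·r / (1 − (1+r)^(−n)) = 2340.00·0.0240833 / (1 − 1.02408^(−12)).
Denominator 1 − (1+r)^(−12) = 0.248417911.
P = 56.355 / 0.248417911 ≈ 226.86.

€226.86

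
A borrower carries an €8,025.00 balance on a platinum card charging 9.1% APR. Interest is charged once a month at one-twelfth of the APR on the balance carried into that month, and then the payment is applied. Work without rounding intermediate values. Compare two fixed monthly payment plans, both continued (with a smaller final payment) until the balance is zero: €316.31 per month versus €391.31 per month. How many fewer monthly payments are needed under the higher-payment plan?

Monthly rate r = 9.1%/12 = 0.758333% = 0.00758333.
At €316.31/mo: n = ⌈−ln(1 − rB₀/P)/ln(1+r)⌉ = 29 payments (last €90.22); total interest = total paid − €8,025.00 = €921.90.
At €391.31/mo: 23 payments (last €146.90); total interest €730.72.
Payments saved = 29 − 23 = 6.

6 fewer payments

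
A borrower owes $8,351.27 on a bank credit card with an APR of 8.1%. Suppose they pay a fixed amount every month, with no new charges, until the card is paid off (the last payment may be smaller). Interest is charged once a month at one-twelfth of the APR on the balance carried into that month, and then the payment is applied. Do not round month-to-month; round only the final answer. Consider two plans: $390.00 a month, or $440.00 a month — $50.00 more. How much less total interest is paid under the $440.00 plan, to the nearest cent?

Monthly rate r = 8.1%/12 = 0.675% = 0.00675.
At $390.00/mo: n = ⌈−ln(1 − rB₀/P)/ln(1+r)⌉ = 24 payments (last $80.74); total interest = total paid − $8,351.27 = $699.47.
At $440.00/mo: 21 payments (last $167.30); total interest $616.03.
Interest saved = $699.47 − $616.03 = $83.44.

$83.44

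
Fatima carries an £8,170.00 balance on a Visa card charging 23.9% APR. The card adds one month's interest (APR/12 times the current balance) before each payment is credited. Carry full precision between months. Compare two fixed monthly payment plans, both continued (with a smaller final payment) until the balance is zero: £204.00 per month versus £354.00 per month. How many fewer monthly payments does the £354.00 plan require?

50 fewer payments

Monthly rate r = 23.9%/12 = 1.99167% = 0.0199167.
At £204.00/mo: n = ⌈−ln(1 − rB₀/P)/ln(1+r)⌉ = 82 payments (last £3.41); total interest = total paid − £8,170.00 = £8,357.41.
At £354.00/mo: 32 payments (last £76.08); total interest £2,880.08.
Payments saved = 82 − 32 = 50.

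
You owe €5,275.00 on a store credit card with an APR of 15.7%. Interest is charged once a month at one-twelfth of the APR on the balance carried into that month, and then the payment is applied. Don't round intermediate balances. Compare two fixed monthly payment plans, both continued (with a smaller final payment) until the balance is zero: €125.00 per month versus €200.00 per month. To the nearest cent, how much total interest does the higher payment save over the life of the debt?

Monthly rate r = 15.7%/12 = 1.30833% = 0.0130833.
At €125.00/mo: n = ⌈−ln(1 − rB₀/P)/ln(1+r)⌉ = 62 payments (last €99.33); total interest = total paid − €5,275.00 = €2,449.33.
At €200.00/mo: 33 payments (last €112.33); total interest €1,237.33.
Interest saved = €2,449.33 − €1,237.33 = €1,212.00.

€1,212.00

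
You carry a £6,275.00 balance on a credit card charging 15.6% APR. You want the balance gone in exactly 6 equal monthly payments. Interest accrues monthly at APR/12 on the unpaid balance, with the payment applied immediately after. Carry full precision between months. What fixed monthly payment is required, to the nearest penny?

Monthly rate r = 15.6%/12 = 1.3% = 0.013.
Level-payment amortization: P = B₀·r / (1 − (1+r)^(−n)) = 6275.00·0.013 / (1 − 1.013^(−6)).
Denominator 1 − (1+r)^(−6) = 0.0745705247.
P = 81.575 / 0.0745705247 ≈ 1093.93.

£1,093.93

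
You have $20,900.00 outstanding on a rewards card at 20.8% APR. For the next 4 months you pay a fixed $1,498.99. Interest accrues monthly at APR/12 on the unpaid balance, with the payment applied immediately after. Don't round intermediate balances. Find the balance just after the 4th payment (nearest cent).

$16,233.52

Monthly rate r = 20.8%/12 = 1.73333% = 0.0173333.
Each month: B ← B·(1+r) − $1,498.99.
Month 1: interest $362.27; balance after payment $19,763.28.
Month 2: interest $342.56; balance after payment $18,606.85.
Month 3: interest $322.52; balance after payment $17,430.38.
Month 4: interest $302.13; balance after payment $16,233.52.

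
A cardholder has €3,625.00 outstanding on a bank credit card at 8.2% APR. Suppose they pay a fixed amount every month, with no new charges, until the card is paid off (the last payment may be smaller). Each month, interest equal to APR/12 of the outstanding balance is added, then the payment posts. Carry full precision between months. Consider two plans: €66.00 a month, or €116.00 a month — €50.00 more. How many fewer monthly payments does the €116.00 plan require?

34 fewer payments

Monthly rate r = 8.2%/12 = 0.683333% = 0.00683333.
At €66.00/mo: n = ⌈−ln(1 − rB₀/P)/ln(1+r)⌉ = 70 payments (last €5.95); total interest = total paid − €3,625.00 = €934.95.
At €116.00/mo: 36 payments (last €31.80); total interest €466.80.
Payments saved = 70 − 36 = 34.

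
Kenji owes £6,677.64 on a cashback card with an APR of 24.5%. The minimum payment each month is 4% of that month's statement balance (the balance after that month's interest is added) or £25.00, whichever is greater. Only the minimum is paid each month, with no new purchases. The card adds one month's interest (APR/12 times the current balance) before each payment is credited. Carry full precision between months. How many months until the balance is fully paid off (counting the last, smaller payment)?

Monthly rate r = 24.5%/12 = 2.04167% = 0.0204167.
While 4% of the post-interest balance exceeds £25.00, each month B ← (B·(1+r))·(1 − 0.04), i.e. B shrinks by the factor (1+r)·0.96 = 0.9796.
This holds for months 1–116. Entering month 117 the balance is £611.34; 4% of the post-interest balance is now below £25.00, so the flat £25.00 minimum applies from here.
From month 117 a fixed £25.00 at rate r clears £611.34 in 35 more payments. Total: 116 + 35 = 151 months.

151 months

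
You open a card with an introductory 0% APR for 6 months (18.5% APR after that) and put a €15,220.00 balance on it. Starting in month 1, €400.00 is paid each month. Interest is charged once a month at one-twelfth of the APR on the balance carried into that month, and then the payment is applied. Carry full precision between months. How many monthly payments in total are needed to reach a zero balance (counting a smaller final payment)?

Promo months 1–6 at r₀ = 0%/12 = 0; months 7+ at r₁ = 18.5%/12 = 0.0154167.
After month 6 (no interest yet): B = €15,220.00 − 6·€400.00 = €12,820.00.
Then at r₁ with €400.00/mo: n₂ = −ln(1 − r₁·B/P)/ln(1+r₁) ≈ 44.54 → 45 more payments.

51 months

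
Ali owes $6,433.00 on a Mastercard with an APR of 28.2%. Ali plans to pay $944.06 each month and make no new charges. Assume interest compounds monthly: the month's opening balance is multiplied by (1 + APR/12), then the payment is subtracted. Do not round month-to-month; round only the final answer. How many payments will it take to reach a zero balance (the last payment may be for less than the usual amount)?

8 payments

Monthly rate r = 28.2%/12 = 2.35% = 0.0235.
Recurrence: B ← B·(1+r) − $944.06.
Month 1: interest $151.18; balance after payment $5,640.12.
Month 2: interest $132.54; balance after payment $4,828.60.
Closed form: n = −ln(1 − rB₀/P)/ln(1+r) = −ln(0.83987)/ln(1.0235) ≈ 7.513, so the balance reaches zero during payment 8.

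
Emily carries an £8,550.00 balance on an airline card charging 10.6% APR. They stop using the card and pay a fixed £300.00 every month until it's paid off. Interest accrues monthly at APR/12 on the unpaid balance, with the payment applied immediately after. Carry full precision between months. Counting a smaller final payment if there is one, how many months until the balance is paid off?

33 payments

Monthly rate r = 10.6%/12 = 0.883333% = 0.00883333.
Recurrence: B ← B·(1+r) − £300.00.
Month 1: interest £75.53; balance after payment £8,325.52.
Month 2: interest £73.54; balance after payment £8,099.07.
Closed form: n = −ln(1 − rB₀/P)/ln(1+r) = −ln(0.74825)/ln(1.00883) ≈ 32.977, so the balance reaches zero during payment 33.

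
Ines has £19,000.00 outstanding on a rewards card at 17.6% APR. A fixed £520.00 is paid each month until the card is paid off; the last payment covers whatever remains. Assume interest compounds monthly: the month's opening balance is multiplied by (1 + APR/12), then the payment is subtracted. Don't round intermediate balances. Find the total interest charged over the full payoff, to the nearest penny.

£8,416.53

Monthly rate r = 17.6%/12 = 1.46667% = 0.0146667.
Payoff takes n = ⌈−ln(1 − rB₀/P)/ln(1+r)⌉ = ⌈52.723⌉ = 53 payments; the last is £376.53.
Total paid = 52·£520.00 + £376.53 = £27,416.53.
Total interest = total paid − principal = £27,416.53 − £19,000.00 = £8,416.53.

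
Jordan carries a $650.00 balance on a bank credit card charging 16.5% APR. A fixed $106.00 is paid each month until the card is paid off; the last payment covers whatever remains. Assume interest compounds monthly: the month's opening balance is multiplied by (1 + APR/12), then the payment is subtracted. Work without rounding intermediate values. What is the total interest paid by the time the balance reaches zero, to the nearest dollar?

Monthly rate r = 16.5%/12 = 1.375% = 0.01375.
Payoff takes n = ⌈−ln(1 − rB₀/P)/ln(1+r)⌉ = ⌈6.450⌉ = 7 payments; the last is $47.88.
Total paid = 6·$106.00 + $47.88 = $683.88.
Total interest = total paid − principal = $683.88 − $650.00 = $33.88.

$34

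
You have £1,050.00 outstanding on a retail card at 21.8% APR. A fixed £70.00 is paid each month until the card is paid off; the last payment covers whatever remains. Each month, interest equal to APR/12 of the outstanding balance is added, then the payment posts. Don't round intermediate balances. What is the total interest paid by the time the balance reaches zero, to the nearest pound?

Monthly rate r = 21.8%/12 = 1.81667% = 0.0181667.
Payoff takes n = ⌈−ln(1 − rB₀/P)/ln(1+r)⌉ = ⌈17.671⌉ = 18 payments; the last is £47.11.
Total paid = 17·£70.00 + £47.11 = £1,237.11.
Total interest = total paid − principal = £1,237.11 − £1,050.00 = £187.11.

£187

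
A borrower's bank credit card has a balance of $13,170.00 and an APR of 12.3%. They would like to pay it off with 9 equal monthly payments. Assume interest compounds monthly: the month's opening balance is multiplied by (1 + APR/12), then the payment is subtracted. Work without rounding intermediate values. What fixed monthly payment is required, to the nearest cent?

$1,539.35

Monthly rate r = 12.3%/12 = 1.025% = 0.01025.
Level-payment amortization: P = B₀·r / (1 − (1+r)^(−n)) = 13170.00·0.01025 / (1 − 1.01025^(−9)).
Denominator 1 − (1+r)^(−9) = 0.0876945528.
P = 134.993 / 0.0876945528 ≈ 1539.35.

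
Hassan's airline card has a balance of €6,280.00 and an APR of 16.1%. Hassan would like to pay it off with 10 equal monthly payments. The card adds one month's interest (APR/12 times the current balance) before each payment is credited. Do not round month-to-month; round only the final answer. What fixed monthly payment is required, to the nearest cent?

Monthly rate r = 16.1%/12 = 1.34167% = 0.0134167.
Level-payment amortization: P = B₀·r / (1 − (1+r)^(−n)) = 6280.00·0.0134167 / (1 − 1.01342^(−10)).
Denominator 1 − (1+r)^(−10) = 0.124775279.
P = 84.2567 / 0.124775279 ≈ 675.27.

€675.27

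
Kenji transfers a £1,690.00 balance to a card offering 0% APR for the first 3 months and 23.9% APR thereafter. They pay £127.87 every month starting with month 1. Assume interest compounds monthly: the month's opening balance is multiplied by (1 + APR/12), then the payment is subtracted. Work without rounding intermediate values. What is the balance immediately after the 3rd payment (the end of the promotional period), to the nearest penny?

Promo months 1–3 at r₀ = 0%/12 = 0; months 4+ at r₁ = 23.9%/12 = 0.0199167.
After month 3 (no interest yet): B = £1,690.00 − 3·£127.87 = £1,306.39.

£1,306.39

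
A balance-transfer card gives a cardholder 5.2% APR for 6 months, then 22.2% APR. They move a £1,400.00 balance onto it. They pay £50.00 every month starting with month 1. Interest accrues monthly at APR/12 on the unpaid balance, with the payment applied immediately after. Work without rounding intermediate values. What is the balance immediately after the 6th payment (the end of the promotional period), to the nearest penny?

£1,133.53

Promo months 1–6 at r₀ = 5.2%/12 = 0.00433333; months 7+ at r₁ = 22.2%/12 = 0.0185.
After month 6: iterate B ← B·(1+r₀) − £50.00 for 6 months → £1,133.53.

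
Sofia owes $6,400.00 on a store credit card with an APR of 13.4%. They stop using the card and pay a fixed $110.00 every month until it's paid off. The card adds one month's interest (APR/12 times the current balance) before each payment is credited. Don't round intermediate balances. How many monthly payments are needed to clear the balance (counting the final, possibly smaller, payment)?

95 payments

Monthly rate r = 13.4%/12 = 1.11667% = 0.0111667.
Recurrence: B ← B·(1+r) − $110.00.
Month 1: interest $71.47; balance after payment $6,361.47.
Month 2: interest $71.04; balance after payment $6,322.50.
Closed form: n = −ln(1 − rB₀/P)/ln(1+r) = −ln(0.3503)/ln(1.01117) ≈ 94.460, so the balance reaches zero during payment 95.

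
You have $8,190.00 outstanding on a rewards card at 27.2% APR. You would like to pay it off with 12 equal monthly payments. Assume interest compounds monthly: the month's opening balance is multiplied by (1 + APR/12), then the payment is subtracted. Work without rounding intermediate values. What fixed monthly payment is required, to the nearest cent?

Monthly rate r = 27.2%/12 = 2.26667% = 0.0226667.
Level-payment amortization: P = B₀·r / (1 − (1+r)^(−n)) = 8190.00·0.0226667 / (1 − 1.02267^(−12)).
Denominator 1 − (1+r)^(−12) = 0.235828576.
P = 185.64 / 0.235828576 ≈ 787.18.

$787.18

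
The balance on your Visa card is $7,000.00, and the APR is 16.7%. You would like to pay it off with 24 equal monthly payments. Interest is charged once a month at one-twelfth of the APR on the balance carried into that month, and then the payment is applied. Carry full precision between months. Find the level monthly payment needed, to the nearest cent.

$345.09

Monthly rate r = 16.7%/12 = 1.39167% = 0.0139167.
Level-payment amortization: P = B₀·r / (1 − (1+r)^(−n)) = 7000.00·0.0139167 / (1 − 1.01392^(−24)).
Denominator 1 − (1+r)^(−24) = 0.28229543.
P = 97.4167 / 0.28229543 ≈ 345.09.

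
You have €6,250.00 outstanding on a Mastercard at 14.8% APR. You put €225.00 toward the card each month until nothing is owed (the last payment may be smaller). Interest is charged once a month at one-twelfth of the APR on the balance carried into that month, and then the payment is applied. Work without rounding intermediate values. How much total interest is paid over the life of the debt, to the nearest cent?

€1,449.48

Monthly rate r = 14.8%/12 = 1.23333% = 0.0123333.
Payoff takes n = ⌈−ln(1 − rB₀/P)/ln(1+r)⌉ = ⌈34.219⌉ = 35 payments; the last is €49.48.
Total paid = 34·€225.00 + €49.48 = €7,699.48.
Total interest = total paid − principal = €7,699.48 − €6,250.00 = €1,449.48.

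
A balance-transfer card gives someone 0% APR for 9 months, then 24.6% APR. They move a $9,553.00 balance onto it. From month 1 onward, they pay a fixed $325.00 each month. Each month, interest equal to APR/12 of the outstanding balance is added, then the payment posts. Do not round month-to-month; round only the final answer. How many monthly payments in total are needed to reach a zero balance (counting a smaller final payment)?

36 payments

Promo months 1–9 at r₀ = 0%/12 = 0; months 10+ at r₁ = 24.6%/12 = 0.0205.
After month 9 (no interest yet): B = $9,553.00 − 9·$325.00 = $6,628.00.
Then at r₁ with $325.00/mo: n₂ = −ln(1 − r₁·B/P)/ln(1+r₁) ≈ 26.68 → 27 more payments.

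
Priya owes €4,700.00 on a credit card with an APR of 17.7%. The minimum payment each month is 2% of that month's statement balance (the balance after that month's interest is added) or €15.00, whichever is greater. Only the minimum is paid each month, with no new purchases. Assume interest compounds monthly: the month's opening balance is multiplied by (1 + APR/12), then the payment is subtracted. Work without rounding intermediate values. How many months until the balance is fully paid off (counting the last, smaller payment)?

Monthly rate r = 17.7%/12 = 1.475% = 0.01475.
While 2% of the post-interest balance exceeds €15.00, each month B ← (B·(1+r))·(1 − 0.02), i.e. B shrinks by the factor (1+r)·0.98 = 0.99445.
This holds for months 1–333. Entering month 334 the balance is €737.82; 2% of the post-interest balance is now below €15.00, so the flat €15.00 minimum applies from here.
From month 334 a fixed €15.00 at rate r clears €737.82 in 89 more payments. Total: 333 + 89 = 422 months.

422 months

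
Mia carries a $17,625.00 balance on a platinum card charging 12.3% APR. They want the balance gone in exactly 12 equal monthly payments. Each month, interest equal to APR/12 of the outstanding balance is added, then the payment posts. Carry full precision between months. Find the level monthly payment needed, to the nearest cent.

Monthly rate r = 12.3%/12 = 1.025% = 0.01025.
Level-payment amortization: P = B₀·r / (1 − (1+r)^(−n)) = 17625.00·0.01025 / (1 − 1.01025^(−12)).
Denominator 1 − (1+r)^(−12) = 0.115182526.
P = 180.656 / 0.115182526 ≈ 1568.43.

$1,568.43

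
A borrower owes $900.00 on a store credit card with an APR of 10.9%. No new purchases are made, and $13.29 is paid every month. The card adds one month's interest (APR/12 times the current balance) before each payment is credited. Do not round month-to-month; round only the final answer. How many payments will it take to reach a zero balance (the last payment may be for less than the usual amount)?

Monthly rate r = 10.9%/12 = 0.908333% = 0.00908333.
Recurrence: B ← B·(1+r) − $13.29.
Month 1: interest $8.18; balance after payment $894.88.
Month 2: interest $8.13; balance after payment $889.72.
Closed form: n = −ln(1 − rB₀/P)/ln(1+r) = −ln(0.38488)/ln(1.00908) ≈ 105.596, so the balance reaches zero during payment 106.

106 months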